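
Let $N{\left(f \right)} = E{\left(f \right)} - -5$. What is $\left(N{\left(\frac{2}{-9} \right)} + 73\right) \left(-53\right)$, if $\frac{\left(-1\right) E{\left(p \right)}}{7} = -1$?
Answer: $-4505$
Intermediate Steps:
$E{\left(p \right)} = 7$ ($E{\left(p \right)} = \left(-7\right) \left(-1\right) = 7$)
$N{\left(f \right)} = 12$ ($N{\left(f \right)} = 7 - -5 = 7 + 5 = 12$)
$\left(N{\left(\frac{2}{-9} \right)} + 73\right) \left(-53\right) = \left(12 + 73\right) \left(-53\right) = 85 \left(-53\right) = -4505$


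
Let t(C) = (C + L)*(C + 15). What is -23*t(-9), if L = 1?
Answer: 1104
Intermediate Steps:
t(C) = (1 + C)*(15 + C) (t(C) = (C + 1)*(C + 15) = (1 + C)*(15 + C))
-23*t(-9) = -23*(15 + (-9)² + 16*(-9)) = -23*(15 + 81 - 144) = -23*(-48) = 1104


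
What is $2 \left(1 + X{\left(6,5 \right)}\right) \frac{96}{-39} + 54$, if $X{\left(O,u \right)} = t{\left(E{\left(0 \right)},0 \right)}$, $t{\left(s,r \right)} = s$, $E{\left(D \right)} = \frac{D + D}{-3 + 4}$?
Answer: $\frac{638}{13} \approx 49.077$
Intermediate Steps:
$E{\left(D \right)} = 2 D$ ($E{\left(D \right)} = \frac{2 D}{1} = 2 D 1 = 2 D$)
$X{\left(O,u \right)} = 0$ ($X{\left(O,u \right)} = 2 \cdot 0 = 0$)
$2 \left(1 + X{\left(6,5 \right)}\right) \frac{96}{-39} + 54 = 2 \left(1 + 0\right) \frac{96}{-39} + 54 = 2 \cdot 1 \cdot 96 \left(- \frac{1}{39}\right) + 54 = 2 \left(- \frac{32}{13}\right) + 54 = - \frac{64}{13} + 54 = \frac{638}{13}$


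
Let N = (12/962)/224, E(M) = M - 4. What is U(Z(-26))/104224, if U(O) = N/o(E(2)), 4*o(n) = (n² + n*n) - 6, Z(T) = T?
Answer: 3/2807377664 ≈ 1.0686e-9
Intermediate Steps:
E(M) = -4 + M
o(n) = -3/2 + n²/2 (o(n) = ((n² + n*n) - 6)/4 = ((n² + n²) - 6)/4 = (2*n² - 6)/4 = (-6 + 2*n²)/4 = -3/2 + n²/2)
N = 3/53872 (N = (12*(1/962))*(1/224) = (6/481)*(1/224) = 3/53872 ≈ 5.5688e-5)
U(O) = 3/26936 (U(O) = 3/(53872*(-3/2 + (-4 + 2)²/2)) = 3/(53872*(-3/2 + (½)*(-2)²)) = 3/(53872*(-3/2 + (½)*4)) = 3/(53872*(-3/2 + 2)) = 3/(53872*(½)) = (3/53872)*2 = 3/26936)
U(Z(-26))/104224 = (3/26936)/104224 = (3/26936)*(1/104224) = 3/2807377664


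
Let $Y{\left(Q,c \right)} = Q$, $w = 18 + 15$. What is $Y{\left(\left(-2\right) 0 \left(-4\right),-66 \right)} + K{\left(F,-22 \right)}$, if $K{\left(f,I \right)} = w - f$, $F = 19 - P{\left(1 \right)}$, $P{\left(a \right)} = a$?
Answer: $15$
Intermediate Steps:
$w = 33$
$F = 18$ ($F = 19 - 1 = 18$)
$K{\left(f,I \right)} = 33 - f$
$Y{\left(\left(-2\right) 0 \left(-4\right),-66 \right)} + K{\left(F,-22 \right)} = \left(-2\right) 0 \left(-4\right) + \left(33 - 18\right) = 0 \left(-4\right) + \left(33 - 18\right) = 0 + 15 = 15$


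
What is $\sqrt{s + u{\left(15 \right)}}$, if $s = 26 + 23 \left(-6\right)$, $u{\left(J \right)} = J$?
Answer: $i \sqrt{97} \approx 9.8489 i$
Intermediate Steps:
$s = -112$ ($s = 26 - 138 = -112$)
$\sqrt{s + u{\left(15 \right)}} = \sqrt{-112 + 15} = \sqrt{-97} = i \sqrt{97}$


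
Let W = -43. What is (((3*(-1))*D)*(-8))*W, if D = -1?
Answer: 1032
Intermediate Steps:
(((3*(-1))*D)*(-8))*W = (((3*(-1))*(-1))*(-8))*(-43) = (-3*(-1)*(-8))*(-43) = (3*(-8))*(-43) = -24*(-43) = 1032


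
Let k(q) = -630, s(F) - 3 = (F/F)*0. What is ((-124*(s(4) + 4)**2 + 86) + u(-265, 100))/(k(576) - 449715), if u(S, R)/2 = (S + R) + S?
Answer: 1370/90069 ≈ 0.015211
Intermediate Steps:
s(F) = 3 (s(F) = 3 + (F/F)*0 = 3 + 1*0 = 3 + 0 = 3)
u(S, R) = 2*R + 4*S (u(S, R) = 2*((S + R) + S) = 2*((R + S) + S) = 2*(R + 2*S) = 2*R + 4*S)
((-124*(s(4) + 4)**2 + 86) + u(-265, 100))/(k(576) - 449715) = ((-124*(3 + 4)**2 + 86) + (2*100 + 4*(-265)))/(-630 - 449715) = ((-124*7**2 + 86) + (200 - 1060))/(-450345) = ((-124*49 + 86) - 860)*(-1/450345) = ((-6076 + 86) - 860)*(-1/450345) = (-5990 - 860)*(-1/450345) = -6850*(-1/450345) = 1370/90069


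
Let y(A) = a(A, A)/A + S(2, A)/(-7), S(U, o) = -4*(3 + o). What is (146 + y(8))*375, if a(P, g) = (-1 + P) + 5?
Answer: 807375/14 ≈ 57670.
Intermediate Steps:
a(P, g) = 4 + P
S(U, o) = -12 - 4*o
y(A) = 12/7 + 4*A/7 + (4 + A)/A (y(A) = (4 + A)/A + (-12 - 4*A)/(-7) = (4 + A)/A + (-12 - 4*A)*(-⅐) = (4 + A)/A + (12/7 + 4*A/7) = 12/7 + 4*A/7 + (4 + A)/A)
(146 + y(8))*375 = (146 + (19/7 + 4/8 + (4/7)*8))*375 = (146 + (19/7 + 4*(⅛) + 32/7))*375 = (146 + (19/7 + ½ + 32/7))*375 = (146 + 109/14)*375 = (2153/14)*375 = 807375/14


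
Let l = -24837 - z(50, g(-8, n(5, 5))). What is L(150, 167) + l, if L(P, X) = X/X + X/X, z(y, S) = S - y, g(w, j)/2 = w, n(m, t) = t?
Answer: -24769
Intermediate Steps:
g(w, j) = 2*w
L(P, X) = 2 (L(P, X) = 1 + 1 = 2)
l = -24771 (l = -24837 - (2*(-8) - 1*50) = -24837 - (-16 - 50) = -24837 - 1*(-66) = -24837 + 66 = -24771)
L(150, 167) + l = 2 - 24771 = -24769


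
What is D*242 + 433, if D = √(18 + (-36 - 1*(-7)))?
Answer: 433 + 242*I*√11 ≈ 433.0 + 802.62*I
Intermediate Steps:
D = I*√11 (D = √(18 + (-36 + 7)) = √(18 - 29) = √(-11) = I*√11 ≈ 3.3166*I)
D*242 + 433 = (I*√11)*242 + 433 = 242*I*√11 + 433 = 433 + 242*I*√11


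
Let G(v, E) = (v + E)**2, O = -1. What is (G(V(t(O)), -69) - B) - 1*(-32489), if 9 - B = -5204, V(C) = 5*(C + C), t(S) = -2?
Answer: 35197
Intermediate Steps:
V(C) = 10*C (V(C) = 5*(2*C) = 10*C)
B = 5213 (B = 9 - 1*(-5204) = 9 + 5204 = 5213)
G(v, E) = (E + v)**2
(G(V(t(O)), -69) - B) - 1*(-32489) = ((-69 + 10*(-2))**2 - 1*5213) - 1*(-32489) = ((-69 - 20)**2 - 5213) + 32489 = ((-89)**2 - 5213) + 32489 = (7921 - 5213) + 32489 = 2708 + 32489 = 35197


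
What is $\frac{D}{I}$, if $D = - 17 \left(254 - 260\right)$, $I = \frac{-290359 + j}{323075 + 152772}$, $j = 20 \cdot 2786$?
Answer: $- \frac{16178798}{78213} \approx -206.86$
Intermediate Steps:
$j = 55720$
$I = - \frac{234639}{475847}$ ($I = \frac{-290359 + 55720}{323075 + 152772} = - \frac{234639}{475847} \approx -0.4931$)
$D = 102$ ($D = \left(-17\right) \left(-6\right) = 102$)
$\frac{D}{I} = \frac{102}{- \frac{234639}{475847}} = 102 \left(- \frac{475847}{234639}\right) = - \frac{16178798}{78213}$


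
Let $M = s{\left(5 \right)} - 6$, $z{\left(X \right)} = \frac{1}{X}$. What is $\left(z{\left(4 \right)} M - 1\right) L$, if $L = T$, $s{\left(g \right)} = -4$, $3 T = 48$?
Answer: $-56$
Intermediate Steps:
$T = 16$ ($T = \frac{1}{3} \cdot 48 = 16$)
$L = 16$
$M = -10$ ($M = -4 - 6 = -10$)
$\left(z{\left(4 \right)} M - 1\right) L = \left(\frac{1}{4} \left(-10\right) - 1\right) 16 = \left(- \frac{5}{2} - 1\right) 16 = \left(- \frac{7}{2}\right) 16 = -56$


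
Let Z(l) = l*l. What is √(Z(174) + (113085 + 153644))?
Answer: √297005 ≈ 544.98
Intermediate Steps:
Z(l) = l²
√(Z(174) + (113085 + 153644)) = √(174² + (113085 + 153644)) = √(30276 + 266729) = √297005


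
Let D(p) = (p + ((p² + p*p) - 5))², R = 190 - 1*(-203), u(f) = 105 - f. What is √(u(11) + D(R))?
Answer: 7*√1952200610 ≈ 3.0929e+5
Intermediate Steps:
R = 393 (R = 190 + 203 = 393)
D(p) = (-5 + p + 2*p²)² (D(p) = (p + ((p² + p²) - 5))² = (p + (2*p² - 5))² = (p + (-5 + 2*p²))² = (-5 + p + 2*p²)²)
√(u(11) + D(R)) = √((105 - 1*11) + (-5 + 393 + 2*393²)²) = √((105 - 11) + (-5 + 393 + 2*154449)²) = √(94 + (-5 + 393 + 308898)²) = √(94 + 309286²) = √(94 + 95657829796) = √95657829890 = 7*√1952200610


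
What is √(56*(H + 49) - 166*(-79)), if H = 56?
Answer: √18994 ≈ 137.82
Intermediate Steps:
√(56*(H + 49) - 166*(-79)) = √(56*(56 + 49) - 166*(-79)) = √(56*105 + 13114) = √(5880 + 13114) = √18994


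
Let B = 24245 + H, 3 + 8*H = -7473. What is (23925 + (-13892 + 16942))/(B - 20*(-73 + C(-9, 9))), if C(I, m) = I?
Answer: 53950/49901 ≈ 1.0811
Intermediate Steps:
H = -1869/2 (H = -3/8 + (⅛)*(-7473) = -3/8 - 7473/8 = -1869/2 ≈ -934.50)
B = 46621/2 (B = 24245 - 1869/2 = 46621/2 ≈ 23311.)
(23925 + (-13892 + 16942))/(B - 20*(-73 + C(-9, 9))) = (23925 + (-13892 + 16942))/(46621/2 - 20*(-73 - 9)) = (23925 + 3050)/(46621/2 - 20*(-82)) = 26975/(46621/2 + 1640) = 26975/(49901/2) = 26975*(2/49901) = 53950/49901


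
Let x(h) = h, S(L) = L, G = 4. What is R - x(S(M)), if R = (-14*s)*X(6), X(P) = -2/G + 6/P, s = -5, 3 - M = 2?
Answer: 34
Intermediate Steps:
M = 1 (M = 3 - 1*2 = 3 - 2 = 1)
X(P) = -½ + 6/P (X(P) = -2/4 + 6/P = -2*¼ + 6/P = -½ + 6/P)
R = 35 (R = (-14*(-5))*((½)*(12 - 1*6)/6) = 70*((½)*(⅙)*(12 - 6)) = 70*((½)*(⅙)*6) = 70*(½) = 35)
R - x(S(M)) = 35 - 1*1 = 35 - 1 = 34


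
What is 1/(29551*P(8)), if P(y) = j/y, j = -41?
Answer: -8/1211591 ≈ -6.6029e-6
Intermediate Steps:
P(y) = -41/y
1/(29551*P(8)) = 1/(29551*((-41/8))) = 1/(29551*((-41*⅛))) = 1/(29551*(-41/8)) = (1/29551)*(-8/41) = -8/1211591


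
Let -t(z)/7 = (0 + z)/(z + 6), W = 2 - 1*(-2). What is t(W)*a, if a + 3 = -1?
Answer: 56/5 ≈ 11.200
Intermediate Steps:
a = -4 (a = -3 - 1 = -4)
W = 4 (W = 2 + 2 = 4)
t(z) = -7*z/(6 + z) (t(z) = -7*(0 + z)/(z + 6) = -7*z/(6 + z))
t(W)*a = -7*4/(6 + 4)*(-4) = -7*4/10*(-4) = -7*4*⅒*(-4) = -14/5*(-4) = 56/5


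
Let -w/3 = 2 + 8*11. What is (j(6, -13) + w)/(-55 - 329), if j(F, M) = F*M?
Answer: 29/32 ≈ 0.90625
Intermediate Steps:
w = -270 (w = -3*(2 + 8*11) = -3*(2 + 88) = -3*90 = -270)
(j(6, -13) + w)/(-55 - 329) = (6*(-13) - 270)/(-55 - 329) = (-78 - 270)/(-384) = -348*(-1/384) = 29/32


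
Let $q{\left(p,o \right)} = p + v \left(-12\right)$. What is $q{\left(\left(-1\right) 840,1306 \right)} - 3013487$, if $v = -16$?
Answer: $-3014135$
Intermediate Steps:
$q{\left(p,o \right)} = 192 + p$ ($q{\left(p,o \right)} = p - -192 = p + 192 = 192 + p$)
$q{\left(\left(-1\right) 840,1306 \right)} - 3013487 = \left(192 - 840\right) - 3013487 = -648 - 3013487 = -3014135$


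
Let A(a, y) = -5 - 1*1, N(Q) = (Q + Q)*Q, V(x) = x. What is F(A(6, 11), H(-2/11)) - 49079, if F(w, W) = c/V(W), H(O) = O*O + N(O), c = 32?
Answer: -146269/3 ≈ -48756.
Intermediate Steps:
N(Q) = 2*Q² (N(Q) = (2*Q)*Q = 2*Q²)
H(O) = 3*O² (H(O) = O*O + 2*O² = O² + 2*O² = 3*O²)
A(a, y) = -6 (A(a, y) = -5 - 1 = -6)
F(w, W) = 32/W
F(A(6, 11), H(-2/11)) - 49079 = 32/((3*(-2/11)²)) - 49079 = 32/((3*(4/121))) - 49079 = 32/(12/121) - 49079 = 32*(121/12) - 49079 = 968/3 - 49079 = -146269/3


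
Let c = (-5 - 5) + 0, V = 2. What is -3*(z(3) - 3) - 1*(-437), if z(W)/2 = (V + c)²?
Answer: 62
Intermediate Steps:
c = -10 (c = -10 + 0 = -10)
z(W) = 128 (z(W) = 2*(2 - 10)² = 2*(-8)² = 2*64 = 128)
-3*(z(3) - 3) - 1*(-437) = -3*(128 - 3) - 1*(-437) = -3*125 + 437 = -375 + 437 = 62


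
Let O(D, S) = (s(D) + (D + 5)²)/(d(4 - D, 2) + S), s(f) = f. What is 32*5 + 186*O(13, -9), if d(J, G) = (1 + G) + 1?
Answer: -61882/5 ≈ -12376.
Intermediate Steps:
d(J, G) = 2 + G
O(D, S) = (D + (5 + D)²)/(4 + S) (O(D, S) = (D + (D + 5)²)/((2 + 2) + S) = (D + (5 + D)²)/(4 + S))
32*5 + 186*O(13, -9) = 32*5 + 186*((13 + (5 + 13)²)/(4 - 9)) = 160 + 186*((13 + 18²)/(-5)) = 160 + 186*(-(13 + 324)/5) = 160 + 186*(-⅕*337) = 160 + 186*(-337/5) = 160 - 62682/5 = -61882/5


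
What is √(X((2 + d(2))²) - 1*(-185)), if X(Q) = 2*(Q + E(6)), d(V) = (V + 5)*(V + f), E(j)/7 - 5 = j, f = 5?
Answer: √5541 ≈ 74.438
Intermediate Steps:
E(j) = 35 + 7*j
d(V) = (5 + V)² (d(V) = (V + 5)*(V + 5) = (5 + V)*(5 + V) = (5 + V)²)
X(Q) = 154 + 2*Q (X(Q) = 2*(Q + (35 + 7*6)) = 2*(Q + (35 + 42)) = 2*(Q + 77) = 2*(77 + Q) = 154 + 2*Q)
√(X((2 + d(2))²) - 1*(-185)) = √((154 + 2*(2 + (25 + 2² + 10*2))²) - 1*(-185)) = √((154 + 2*(2 + (25 + 4 + 20))²) + 185) = √((154 + 2*(2 + 49)²) + 185) = √((154 + 2*51²) + 185) = √((154 + 2*2601) + 185) = √((154 + 5202) + 185) = √(5356 + 185) = √5541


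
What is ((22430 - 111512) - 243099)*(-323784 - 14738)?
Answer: 112450576482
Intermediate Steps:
((22430 - 111512) - 243099)*(-323784 - 14738) = (-89082 - 243099)*(-338522) = -332181*(-338522) = 112450576482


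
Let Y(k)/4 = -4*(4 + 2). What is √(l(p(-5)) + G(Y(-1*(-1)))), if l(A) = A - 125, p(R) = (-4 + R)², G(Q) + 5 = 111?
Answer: √62 ≈ 7.8740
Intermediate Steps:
Y(k) = -96 (Y(k) = 4*(-4*(4 + 2)) = 4*(-4*6) = 4*(-24) = -96)
G(Q) = 106 (G(Q) = -5 + 111 = 106)
l(A) = -125 + A
√(l(p(-5)) + G(Y(-1*(-1)))) = √((-125 + (-4 - 5)²) + 106) = √((-125 + (-9)²) + 106) = √((-125 + 81) + 106) = √(-44 + 106) = √62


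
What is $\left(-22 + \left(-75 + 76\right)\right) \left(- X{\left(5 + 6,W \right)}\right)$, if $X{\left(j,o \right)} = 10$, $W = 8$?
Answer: $210$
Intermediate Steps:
$\left(-22 + \left(-75 + 76\right)\right) \left(- X{\left(5 + 6,W \right)}\right) = \left(-22 + \left(-75 + 76\right)\right) \left(\left(-1\right) 10\right) = \left(-22 + 1\right) \left(-10\right) = \left(-21\right) \left(-10\right) = 210$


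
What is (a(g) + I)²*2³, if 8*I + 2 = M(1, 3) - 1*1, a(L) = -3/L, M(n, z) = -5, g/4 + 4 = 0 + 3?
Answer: ½ ≈ 0.50000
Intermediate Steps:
g = -4 (g = -16 + 4*(0 + 3) = -16 + 4*3 = -16 + 12 = -4)
I = -1 (I = -¼ + (-5 - 1*1)/8 = -¼ + (-5 - 1)/8 = -¼ + (⅛)*(-6) = -¼ - ¾ = -1)
(a(g) + I)²*2³ = (-3/(-4) - 1)²*2³ = (-3*(-¼) - 1)²*8 = (¾ - 1)²*8 = (-¼)²*8 = (1/16)*8 = ½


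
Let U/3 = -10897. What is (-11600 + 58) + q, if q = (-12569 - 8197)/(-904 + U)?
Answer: -387732724/33595 ≈ -11541.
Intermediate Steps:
U = -32691 (U = 3*(-10897) = -32691)
q = 20766/33595 (q = (-12569 - 8197)/(-904 - 32691) = -20766/(-33595) = -20766*(-1/33595) = 20766/33595 ≈ 0.61813)
(-11600 + 58) + q = (-11600 + 58) + 20766/33595 = -11542 + 20766/33595 = -387732724/33595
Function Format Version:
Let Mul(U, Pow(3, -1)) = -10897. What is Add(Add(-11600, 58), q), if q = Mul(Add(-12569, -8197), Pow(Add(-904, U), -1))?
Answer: Rational(-387732724, 33595) ≈ -11541.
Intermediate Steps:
U = -32691 (U = Mul(3, -10897) = -32691)
q = Rational(20766, 33595) (q = Mul(Add(-12569, -8197), Pow(Add(-904, -32691), -1)) = Mul(-20766, Pow(-33595, -1)) = Mul(-20766, Rational(-1, 33595)) = Rational(20766, 33595) ≈ 0.61813)
Add(Add(-11600, 58), q) = Add(Add(-11600, 58), Rational(20766, 33595)) = Add(-11542, Rational(20766, 33595)) = Rational(-387732724, 33595)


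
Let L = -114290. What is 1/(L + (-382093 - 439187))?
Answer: -1/935570 ≈ -1.0689e-6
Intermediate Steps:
1/(L + (-382093 - 439187)) = 1/(-114290 + (-382093 - 439187)) = 1/(-114290 - 821280) = 1/(-935570) = -1/935570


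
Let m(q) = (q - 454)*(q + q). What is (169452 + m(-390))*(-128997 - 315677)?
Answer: -368088686328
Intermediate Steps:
m(q) = 2*q*(-454 + q) (m(q) = (-454 + q)*(2*q) = 2*q*(-454 + q))
(169452 + m(-390))*(-128997 - 315677) = (169452 + 2*(-390)*(-454 - 390))*(-128997 - 315677) = (169452 + 2*(-390)*(-844))*(-444674) = (169452 + 658320)*(-444674) = 827772*(-444674) = -368088686328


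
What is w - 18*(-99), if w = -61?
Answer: 1721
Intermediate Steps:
w - 18*(-99) = -61 - 18*(-99) = -61 + 1782 = 1721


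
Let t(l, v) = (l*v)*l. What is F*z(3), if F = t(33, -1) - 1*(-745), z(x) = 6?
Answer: -2064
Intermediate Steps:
t(l, v) = v*l²
F = -344 (F = -1*33² - 1*(-745) = -1*1089 + 745 = -1089 + 745 = -344)
F*z(3) = -344*6 = -2064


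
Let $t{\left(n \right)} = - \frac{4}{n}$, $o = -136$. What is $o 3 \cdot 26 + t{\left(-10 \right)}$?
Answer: $- \frac{53038}{5} \approx -10608.0$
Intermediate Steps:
$o 3 \cdot 26 + t{\left(-10 \right)} = - 136 \cdot 3 \cdot 26 - \frac{4}{-10} = \left(-136\right) 78 - - \frac{2}{5} = -10608 + \frac{2}{5} = - \frac{53038}{5}$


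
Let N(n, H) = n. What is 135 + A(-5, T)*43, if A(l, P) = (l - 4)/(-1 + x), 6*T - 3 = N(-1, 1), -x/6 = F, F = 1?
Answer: 1332/7 ≈ 190.29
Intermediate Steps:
x = -6 (x = -6*1 = -6)
T = 1/3 (T = 1/2 + (1/6)*(-1) = 1/2 - 1/6 = 1/3 ≈ 0.33333)
A(l, P) = 4/7 - l/7 (A(l, P) = (l - 4)/(-1 - 6) = (-4 + l)/(-7) = (-4 + l)*(-1/7) = 4/7 - l/7)
135 + A(-5, T)*43 = 135 + (4/7 - 1/7*(-5))*43 = 135 + (4/7 + 5/7)*43 = 135 + (9/7)*43 = 135 + 387/7 = 1332/7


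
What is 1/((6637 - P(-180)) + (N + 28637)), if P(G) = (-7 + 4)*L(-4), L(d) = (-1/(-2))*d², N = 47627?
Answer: 1/82925 ≈ 1.2059e-5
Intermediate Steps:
L(d) = d²/2 (L(d) = (-1*(-½))*d² = d²/2)
P(G) = -24 (P(G) = (-7 + 4)*((½)*(-4)²) = -3*16/2 = -3*8 = -24)
1/((6637 - P(-180)) + (N + 28637)) = 1/((6637 - 1*(-24)) + (47627 + 28637)) = 1/((6637 + 24) + 76264) = 1/(6661 + 76264) = 1/82925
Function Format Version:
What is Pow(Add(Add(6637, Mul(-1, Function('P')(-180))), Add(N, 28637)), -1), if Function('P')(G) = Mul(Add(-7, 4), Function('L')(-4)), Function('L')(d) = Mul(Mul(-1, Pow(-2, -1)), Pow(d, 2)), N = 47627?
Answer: Rational(1, 82925) ≈ 1.2059e-5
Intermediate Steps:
Function('L')(d) = Mul(Rational(1, 2), Pow(d, 2)) (Function('L')(d) = Mul(Mul(-1, Rational(-1, 2)), Pow(d, 2)) = Mul(Rational(1, 2), Pow(d, 2)))
Function('P')(G) = -24 (Function('P')(G) = Mul(Add(-7, 4), Mul(Rational(1, 2), Pow(-4, 2))) = Mul(-3, Mul(Rational(1, 2), 16)) = Mul(-3, 8) = -24)
Pow(Add(Add(6637, Mul(-1, Function('P')(-180))), Add(N, 28637)), -1) = Pow(Add(Add(6637, Mul(-1, -24)), Add(47627, 28637)), -1) = Pow(Add(Add(6637, 24), 76264), -1) = Pow(Add(6661, 76264), -1) = Pow(82925, -1) = Rational(1, 82925)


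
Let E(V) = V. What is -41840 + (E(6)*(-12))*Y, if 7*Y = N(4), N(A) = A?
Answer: -293168/7 ≈ -41881.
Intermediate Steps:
Y = 4/7 (Y = (⅐)*4 = 4/7 ≈ 0.57143)
-41840 + (E(6)*(-12))*Y = -41840 + (6*(-12))*(4/7) = -41840 - 72*4/7 = -41840 - 288/7 = -293168/7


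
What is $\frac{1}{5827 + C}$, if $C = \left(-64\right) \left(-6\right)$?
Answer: $\frac{1}{6211} \approx 0.000161$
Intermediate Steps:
$C = 384$
$\frac{1}{5827 + C} = \frac{1}{5827 + 384} = \frac{1}{6211}$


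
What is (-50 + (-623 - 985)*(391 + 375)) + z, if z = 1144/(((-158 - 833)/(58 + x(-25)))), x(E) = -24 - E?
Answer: -1220759494/991 ≈ -1.2318e+6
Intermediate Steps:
z = -67496/991 (z = 1144/(((-158 - 833)/(58 + (-24 - 1*(-25))))) = 1144/((-991/(58 + (-24 + 25)))) = 1144/((-991/(58 + 1))) = 1144/((-991/59)) = 1144/((-991*1/59)) = 1144/(-991/59) = 1144*(-59/991) = -67496/991 ≈ -68.109)
(-50 + (-623 - 985)*(391 + 375)) + z = (-50 + (-623 - 985)*(391 + 375)) - 67496/991 = (-50 - 1608*766) - 67496/991 = (-50 - 1231728) - 67496/991 = -1231778 - 67496/991 = -1220759494/991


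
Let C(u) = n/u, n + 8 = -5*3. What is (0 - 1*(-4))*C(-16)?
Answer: 23/4 ≈ 5.7500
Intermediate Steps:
n = -23 (n = -8 - 5*3 = -8 - 15 = -23)
C(u) = -23/u
(0 - 1*(-4))*C(-16) = (0 - 1*(-4))*(-23/(-16)) = (0 + 4)*(-23*(-1/16)) = 4*(23/16) = 23/4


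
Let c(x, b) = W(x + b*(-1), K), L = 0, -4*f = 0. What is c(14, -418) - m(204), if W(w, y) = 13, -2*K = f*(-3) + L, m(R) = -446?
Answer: 459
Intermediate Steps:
f = 0 (f = -1/4*0 = 0)
K = 0 (K = -(0*(-3) + 0)/2 = -(0 + 0)/2 = -1/2*0 = 0)
c(x, b) = 13
c(14, -418) - m(204) = 13 - 1*(-446) = 13 + 446 = 459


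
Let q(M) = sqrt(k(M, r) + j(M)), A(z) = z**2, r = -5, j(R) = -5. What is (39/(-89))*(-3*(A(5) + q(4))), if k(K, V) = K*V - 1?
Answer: 2925/89 + 117*I*sqrt(26)/89 ≈ 32.865 + 6.7032*I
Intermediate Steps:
k(K, V) = -1 + K*V
q(M) = sqrt(-6 - 5*M) (q(M) = sqrt((-1 + M*(-5)) - 5) = sqrt((-1 - 5*M) - 5) = sqrt(-6 - 5*M))
(39/(-89))*(-3*(A(5) + q(4))) = (39/(-89))*(-3*(5**2 + sqrt(-6 - 5*4))) = (39*(-1/89))*(-3*(25 + sqrt(-6 - 20))) = -(-117)*(25 + sqrt(-26))/89 = -(-117)*(25 + I*sqrt(26))/89 = -39*(-75 - 3*I*sqrt(26))/89 = 2925/89 + 117*I*sqrt(26)/89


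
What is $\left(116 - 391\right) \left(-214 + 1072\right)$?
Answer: $-235950$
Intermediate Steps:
$\left(116 - 391\right) \left(-214 + 1072\right) = \left(-275\right) 858 = -235950$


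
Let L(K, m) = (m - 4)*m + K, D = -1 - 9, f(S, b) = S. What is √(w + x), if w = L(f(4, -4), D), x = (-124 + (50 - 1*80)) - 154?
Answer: 2*I*√41 ≈ 12.806*I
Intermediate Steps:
D = -10
L(K, m) = K + m*(-4 + m) (L(K, m) = (-4 + m)*m + K = m*(-4 + m) + K = K + m*(-4 + m))
x = -308 (x = (-124 + (50 - 80)) - 154 = (-124 - 30) - 154 = -154 - 154 = -308)
w = 144 (w = 4 + (-10)² - 4*(-10) = 4 + 100 + 40 = 144)
√(w + x) = √(144 - 308) = √(-164) = 2*I*√41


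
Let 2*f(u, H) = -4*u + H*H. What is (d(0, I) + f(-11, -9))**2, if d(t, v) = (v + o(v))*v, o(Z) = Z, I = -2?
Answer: 19881/4 ≈ 4970.3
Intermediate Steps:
d(t, v) = 2*v**2 (d(t, v) = (v + v)*v = (2*v)*v = 2*v**2)
f(u, H) = H**2/2 - 2*u (f(u, H) = (-4*u + H*H)/2 = (-4*u + H**2)/2 = (H**2 - 4*u)/2 = H**2/2 - 2*u)
(d(0, I) + f(-11, -9))**2 = (2*(-2)**2 + ((1/2)*(-9)**2 - 2*(-11)))**2 = (2*4 + ((1/2)*81 + 22))**2 = (8 + (81/2 + 22))**2 = (8 + 125/2)**2 = (141/2)**2 = 19881/4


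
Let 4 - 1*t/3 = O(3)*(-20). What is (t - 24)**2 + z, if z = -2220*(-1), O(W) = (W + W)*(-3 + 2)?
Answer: 140604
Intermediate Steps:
O(W) = -2*W (O(W) = (2*W)*(-1) = -2*W)
t = -348 (t = 12 - 3*(-2*3)*(-20) = 12 - (-18)*(-20) = 12 - 3*120 = 12 - 360 = -348)
z = 2220 (z = -111*(-20) = 2220)
(t - 24)**2 + z = (-348 - 24)**2 + 2220 = (-372)**2 + 2220 = 138384 + 2220 = 140604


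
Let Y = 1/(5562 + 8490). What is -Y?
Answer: -1/14052 ≈ -7.1164e-5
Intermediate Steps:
Y = 1/14052 ≈ 7.1164e-5
-Y = -1*1/14052 = -1/14052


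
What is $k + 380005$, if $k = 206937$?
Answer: $586942$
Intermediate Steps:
$k + 380005 = 206937 + 380005 = 586942$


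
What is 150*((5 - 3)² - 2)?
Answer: 300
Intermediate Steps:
150*((5 - 3)² - 2) = 150*(2² - 2) = 150*(4 - 2) = 150*2 = 300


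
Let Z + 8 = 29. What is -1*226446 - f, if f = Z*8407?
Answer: -402993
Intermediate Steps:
Z = 21 (Z = -8 + 29 = 21)
f = 176547 (f = 21*8407 = 176547)
-1*226446 - f = -1*226446 - 1*176547 = -226446 - 176547 = -402993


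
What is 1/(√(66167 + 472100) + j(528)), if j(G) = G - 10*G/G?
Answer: -518/269943 + √538267/269943 ≈ 0.00079894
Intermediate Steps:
j(G) = -10 + G (j(G) = G - 10*1 = G - 10 = -10 + G)
1/(√(66167 + 472100) + j(528)) = 1/(√(66167 + 472100) + (-10 + 528)) = 1/(√538267 + 518) = 1/(518 + √538267)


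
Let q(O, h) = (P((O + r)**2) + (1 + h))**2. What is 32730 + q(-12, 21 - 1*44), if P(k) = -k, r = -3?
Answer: 93739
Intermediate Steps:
q(O, h) = (1 + h - (-3 + O)**2)**2 (q(O, h) = (-(O - 3)**2 + (1 + h))**2 = (-(-3 + O)**2 + (1 + h))**2 = (1 + h - (-3 + O)**2)**2)
32730 + q(-12, 21 - 1*44) = 32730 + (1 + (21 - 1*44) - (-3 - 12)**2)**2 = 32730 + (1 + (21 - 44) - 1*(-15)**2)**2 = 32730 + (1 - 23 - 1*225)**2 = 32730 + (1 - 23 - 225)**2 = 32730 + (-247)**2 = 32730 + 61009 = 93739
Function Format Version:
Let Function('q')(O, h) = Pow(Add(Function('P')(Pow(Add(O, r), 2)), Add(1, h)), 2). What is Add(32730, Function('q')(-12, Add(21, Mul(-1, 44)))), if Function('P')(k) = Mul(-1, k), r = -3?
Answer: 93739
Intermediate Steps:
Function('q')(O, h) = Pow(Add(1, h, Mul(-1, Pow(Add(-3, O), 2))), 2) (Function('q')(O, h) = Pow(Add(Mul(-1, Pow(Add(O, -3), 2)), Add(1, h)), 2) = Pow(Add(Mul(-1, Pow(Add(-3, O), 2)), Add(1, h)), 2) = Pow(Add(1, h, Mul(-1, Pow(Add(-3, O), 2))), 2))
Add(32730, Function('q')(-12, Add(21, Mul(-1, 44)))) = Add(32730, Pow(Add(1, Add(21, Mul(-1, 44)), Mul(-1, Pow(Add(-3, -12), 2))), 2)) = Add(32730, Pow(Add(1, Add(21, -44), Mul(-1, Pow(-15, 2))), 2)) = Add(32730, Pow(Add(1, -23, Mul(-1, 225)), 2)) = Add(32730, Pow(Add(1, -23, -225), 2)) = Add(32730, Pow(-247, 2)) = Add(32730, 61009) = 93739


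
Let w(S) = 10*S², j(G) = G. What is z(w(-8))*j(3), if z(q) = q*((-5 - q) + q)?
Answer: -9600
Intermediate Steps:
z(q) = -5*q (z(q) = q*(-5) = -5*q)
z(w(-8))*j(3) = -50*(-8)²*3 = -50*64*3 = -5*640*3 = -3200*3 = -9600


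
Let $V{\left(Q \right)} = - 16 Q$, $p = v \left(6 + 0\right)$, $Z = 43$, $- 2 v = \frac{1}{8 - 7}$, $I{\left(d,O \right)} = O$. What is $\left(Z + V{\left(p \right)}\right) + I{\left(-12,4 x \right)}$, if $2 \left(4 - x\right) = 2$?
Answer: $103$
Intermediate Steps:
$x = 3$ ($x = 4 - 1 = 3$)
$v = - \frac{1}{2}$ ($v = - \frac{1}{2 \left(8 - 7\right)} = - \frac{1}{2 \cdot 1} = \left(- \frac{1}{2}\right) 1 = - \frac{1}{2} \approx -0.5$)
$p = -3$ ($p = - \frac{6 + 0}{2} = \left(- \frac{1}{2}\right) 6 = -3$)
$\left(Z + V{\left(p \right)}\right) + I{\left(-12,4 x \right)} = \left(43 - -48\right) + 4 \cdot 3 = \left(43 + 48\right) + 12 = 91 + 12 = 103$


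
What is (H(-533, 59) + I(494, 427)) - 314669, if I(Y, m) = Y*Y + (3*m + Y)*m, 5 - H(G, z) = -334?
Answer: 687631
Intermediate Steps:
H(G, z) = 339 (H(G, z) = 5 - 1*(-334) = 5 + 334 = 339)
I(Y, m) = Y² + m*(Y + 3*m) (I(Y, m) = Y² + (Y + 3*m)*m = Y² + m*(Y + 3*m))
(H(-533, 59) + I(494, 427)) - 314669 = (339 + (494² + 3*427² + 494*427)) - 314669 = (339 + (244036 + 3*182329 + 210938)) - 314669 = (339 + (244036 + 546987 + 210938)) - 314669 = (339 + 1001961) - 314669 = 1002300 - 314669 = 687631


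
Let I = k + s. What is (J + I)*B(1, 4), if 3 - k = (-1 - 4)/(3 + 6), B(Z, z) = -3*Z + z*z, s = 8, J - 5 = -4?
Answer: 1469/9 ≈ 163.22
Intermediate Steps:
J = 1 (J = 5 - 4 = 1)
B(Z, z) = z² - 3*Z (B(Z, z) = -3*Z + z² = z² - 3*Z)
k = 32/9 (k = 3 - (-1 - 4)/(3 + 6) = 3 - (-5)/9 = 3 - 1*(-5/9) = 3 + 5/9 = 32/9 ≈ 3.5556)
I = 104/9 (I = 32/9 + 8 = 104/9 ≈ 11.556)
(J + I)*B(1, 4) = (1 + 104/9)*(4² - 3*1) = 113*(16 - 3)/9 = (113/9)*13 = 1469/9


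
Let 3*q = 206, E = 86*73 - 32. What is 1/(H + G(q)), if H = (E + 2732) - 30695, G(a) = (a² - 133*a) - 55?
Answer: -9/235706 ≈ -3.8183e-5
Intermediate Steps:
E = 6246 (E = 6278 - 32 = 6246)
q = 206/3 (q = (⅓)*206 = 206/3 ≈ 68.667)
G(a) = -55 + a² - 133*a
H = -21717 (H = (6246 + 2732) - 30695 = 8978 - 30695 = -21717)
1/(H + G(q)) = 1/(-21717 + (-55 + (206/3)² - 133*206/3)) = 1/(-21717 + (-55 + 42436/9 - 27398/3)) = 1/(-21717 - 40253/9) = 1/(-235706/9) = -9/235706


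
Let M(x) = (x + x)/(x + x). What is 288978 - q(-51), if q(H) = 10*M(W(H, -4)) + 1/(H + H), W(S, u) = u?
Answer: 29474737/102 ≈ 2.8897e+5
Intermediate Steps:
M(x) = 1 (M(x) = (2*x)/((2*x)) = (2*x)*(1/(2*x)) = 1)
q(H) = 10 + 1/(2*H) (q(H) = 10*1 + 1/(H + H) = 10 + 1/(2*H))
288978 - q(-51) = 288978 - (10 + (1/2)/(-51)) = 288978 - (10 + (1/2)*(-1/51)) = 288978 - (10 - 1/102) = 288978 - 1*1019/102 = 288978 - 1019/102 = 29474737/102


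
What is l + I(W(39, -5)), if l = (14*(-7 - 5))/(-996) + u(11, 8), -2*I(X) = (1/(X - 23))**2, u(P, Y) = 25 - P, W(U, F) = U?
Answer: 602029/42496 ≈ 14.167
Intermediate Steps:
I(X) = -1/(2*(-23 + X)**2) (I(X) = -1/(2*(X - 23)**2) = -1/(2*(-23 + X)**2))
l = 1176/83 (l = (14*(-7 - 5))/(-996) + (25 - 1*11) = -7*(-12)/498 + (25 - 11) = -1/996*(-168) + 14 = 14/83 + 14 = 1176/83 ≈ 14.169)
l + I(W(39, -5)) = 1176/83 - 1/(2*(-23 + 39)**2) = 1176/83 - 1/2/16**2 = 1176/83 - 1/2*1/256 = 1176/83 - 1/512 = 602029/42496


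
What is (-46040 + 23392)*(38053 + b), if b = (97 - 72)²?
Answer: -875979344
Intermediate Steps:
b = 625 (b = 25² = 625)
(-46040 + 23392)*(38053 + b) = (-46040 + 23392)*(38053 + 625) = -22648*38678 = -875979344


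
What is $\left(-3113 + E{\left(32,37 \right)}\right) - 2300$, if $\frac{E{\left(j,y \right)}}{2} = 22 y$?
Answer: $-3785$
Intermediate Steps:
$E{\left(j,y \right)} = 44 y$ ($E{\left(j,y \right)} = 2 \cdot 22 y = 44 y$)
$\left(-3113 + E{\left(32,37 \right)}\right) - 2300 = \left(-3113 + 44 \cdot 37\right) - 2300 = \left(-3113 + 1628\right) - 2300 = -1485 - 2300 = -3785$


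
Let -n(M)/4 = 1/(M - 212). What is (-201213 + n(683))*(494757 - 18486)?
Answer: -15045611560539/157 ≈ -9.5832e+10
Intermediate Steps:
n(M) = -4/(-212 + M) (n(M) = -4/(M - 212) = -4/(-212 + M))
(-201213 + n(683))*(494757 - 18486) = (-201213 - 4/(-212 + 683))*(494757 - 18486) = (-201213 - 4/471)*476271 = -94771327/471*476271 = -15045611560539/157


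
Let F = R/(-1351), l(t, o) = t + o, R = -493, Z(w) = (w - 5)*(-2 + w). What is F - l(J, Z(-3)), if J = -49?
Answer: 12652/1351 ≈ 9.3649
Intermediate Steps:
Z(w) = (-5 + w)*(-2 + w)
l(t, o) = o + t
F = 493/1351 (F = -493/(-1351) = -493*(-1/1351) = 493/1351 ≈ 0.36491)
F - l(J, Z(-3)) = 493/1351 - ((10 + (-3)² - 7*(-3)) - 49) = 493/1351 - ((10 + 9 + 21) - 49) = 493/1351 - (40 - 49) = 493/1351 - 1*(-9) = 493/1351 + 9 = 12652/1351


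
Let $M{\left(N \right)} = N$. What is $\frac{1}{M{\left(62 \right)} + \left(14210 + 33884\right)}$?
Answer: $\frac{1}{48156} \approx 2.0766 \cdot 10^{-5}$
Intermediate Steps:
$\frac{1}{M{\left(62 \right)} + \left(14210 + 33884\right)} = \frac{1}{62 + \left(14210 + 33884\right)} = \frac{1}{62 + 48094} = \frac{1}{48156}$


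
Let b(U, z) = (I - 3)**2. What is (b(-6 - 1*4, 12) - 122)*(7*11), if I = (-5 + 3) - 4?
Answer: -3157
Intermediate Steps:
I = -6 (I = -2 - 4 = -6)
b(U, z) = 81 (b(U, z) = (-6 - 3)**2 = (-9)**2 = 81)
(b(-6 - 1*4, 12) - 122)*(7*11) = (81 - 122)*(7*11) = -41*77 = -3157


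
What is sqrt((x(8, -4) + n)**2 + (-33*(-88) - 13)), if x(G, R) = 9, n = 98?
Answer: 2*sqrt(3585) ≈ 119.75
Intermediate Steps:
sqrt((x(8, -4) + n)**2 + (-33*(-88) - 13)) = sqrt((9 + 98)**2 + (-33*(-88) - 13)) = sqrt(107**2 + (2904 - 13)) = sqrt(11449 + 2891) = sqrt(14340) = 2*sqrt(3585)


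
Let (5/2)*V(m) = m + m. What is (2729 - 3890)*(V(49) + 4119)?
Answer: -24138351/5 ≈ -4.8277e+6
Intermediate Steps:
V(m) = 4*m/5 (V(m) = 2*(m + m)/5 = 2*(2*m)/5 = 4*m/5)
(2729 - 3890)*(V(49) + 4119) = (2729 - 3890)*((4/5)*49 + 4119) = -1161*(196/5 + 4119) = -1161*20791/5 = -24138351/5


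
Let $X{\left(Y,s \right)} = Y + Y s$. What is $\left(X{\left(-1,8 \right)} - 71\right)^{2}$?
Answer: $6400$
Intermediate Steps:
$\left(X{\left(-1,8 \right)} - 71\right)^{2} = \left(- (1 + 8) - 71\right)^{2} = \left(\left(-1\right) 9 - 71\right)^{2} = \left(-9 - 71\right)^{2} = \left(-80\right)^{2} = 6400$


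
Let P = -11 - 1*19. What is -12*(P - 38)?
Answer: 816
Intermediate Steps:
P = -30 (P = -11 - 19 = -30)
-12*(P - 38) = -12*(-30 - 38) = -12*(-68) = 816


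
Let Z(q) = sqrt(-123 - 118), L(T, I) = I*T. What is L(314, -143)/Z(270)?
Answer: 44902*I*sqrt(241)/241 ≈ 2892.4*I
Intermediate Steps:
Z(q) = I*sqrt(241) (Z(q) = sqrt(-241) = I*sqrt(241))
L(314, -143)/Z(270) = (-143*314)/((I*sqrt(241))) = -(-44902)*I*sqrt(241)/241 = 44902*I*sqrt(241)/241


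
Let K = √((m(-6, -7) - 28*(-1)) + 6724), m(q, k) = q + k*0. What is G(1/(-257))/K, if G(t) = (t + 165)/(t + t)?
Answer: -10601*√6746/3373 ≈ -258.14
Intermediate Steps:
m(q, k) = q (m(q, k) = q + 0 = q)
G(t) = (165 + t)/(2*t) (G(t) = (165 + t)/((2*t)) = (165 + t)*(1/(2*t)) = (165 + t)/(2*t))
K = √6746 (K = √((-6 - 28*(-1)) + 6724) = √((-6 + 28) + 6724) = √(22 + 6724) = √6746 ≈ 82.134)
G(1/(-257))/K = ((165 + 1/(-257))/(2*(1/(-257))))/(√6746) = ((165 - 1/257)/(2*(-1/257)))*(√6746/6746) = ((½)*(-257)*(42404/257))*(√6746/6746) = -10601*√6746/3373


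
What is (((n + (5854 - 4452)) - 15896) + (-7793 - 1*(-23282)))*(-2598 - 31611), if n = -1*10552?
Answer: 326935413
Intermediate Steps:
n = -10552
(((n + (5854 - 4452)) - 15896) + (-7793 - 1*(-23282)))*(-2598 - 31611) = (((-10552 + (5854 - 4452)) - 15896) + (-7793 - 1*(-23282)))*(-2598 - 31611) = (((-10552 + 1402) - 15896) + (-7793 + 23282))*(-34209) = ((-9150 - 15896) + 15489)*(-34209) = (-25046 + 15489)*(-34209) = -9557*(-34209) = 326935413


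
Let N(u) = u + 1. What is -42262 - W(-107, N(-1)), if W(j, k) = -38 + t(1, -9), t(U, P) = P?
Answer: -42215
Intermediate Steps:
N(u) = 1 + u
W(j, k) = -47 (W(j, k) = -38 - 9 = -47)
-42262 - W(-107, N(-1)) = -42262 - 1*(-47) = -42262 + 47 = -42215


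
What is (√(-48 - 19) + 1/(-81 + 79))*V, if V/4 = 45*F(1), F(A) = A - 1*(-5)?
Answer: -540 + 1080*I*√67 ≈ -540.0 + 8840.2*I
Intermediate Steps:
F(A) = 5 + A (F(A) = A + 5 = 5 + A)
V = 1080 (V = 4*(45*(5 + 1)) = 4*(45*6) = 4*270 = 1080)
(√(-48 - 19) + 1/(-81 + 79))*V = (√(-48 - 19) + 1/(-81 + 79))*1080 = (√(-67) + 1/(-2))*1080 = (I*√67 - ½)*1080 = (-½ + I*√67)*1080 = -540 + 1080*I*√67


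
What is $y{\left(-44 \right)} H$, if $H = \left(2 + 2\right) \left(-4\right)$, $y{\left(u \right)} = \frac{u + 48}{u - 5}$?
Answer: $\frac{64}{49} \approx 1.3061$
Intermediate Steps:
$y{\left(u \right)} = \frac{48 + u}{-5 + u}$
$H = -16$ ($H = 4 \left(-4\right) = -16$)
$y{\left(-44 \right)} H = \frac{48 - 44}{-5 - 44} \left(-16\right) = \frac{1}{-49} \cdot 4 \left(-16\right) = \left(- \frac{1}{49}\right) 4 \left(-16\right) = \left(- \frac{4}{49}\right) \left(-16\right) = \frac{64}{49}$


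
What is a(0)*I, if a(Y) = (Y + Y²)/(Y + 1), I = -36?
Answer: 0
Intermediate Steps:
a(Y) = (Y + Y²)/(1 + Y)
a(0)*I = 0*(-36) = 0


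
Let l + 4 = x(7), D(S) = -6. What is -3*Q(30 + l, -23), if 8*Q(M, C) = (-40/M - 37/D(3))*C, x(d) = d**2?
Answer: 3887/80 ≈ 48.588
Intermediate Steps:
l = 45 (l = -4 + 7**2 = -4 + 49 = 45)
Q(M, C) = C*(37/6 - 40/M)/8 (Q(M, C) = ((-40/M - 37/(-6))*C)/8 = ((-40/M - 37*(-1/6))*C)/8 = ((-40/M + 37/6)*C)/8 = ((37/6 - 40/M)*C)/8 = (C*(37/6 - 40/M))/8 = C*(37/6 - 40/M)/8)
-3*Q(30 + l, -23) = -(-23)*(-240 + 37*(30 + 45))/(16*(30 + 45)) = -(-23)*(-240 + 37*75)/(16*75) = -(-23)*(-240 + 2775)/(16*75) = -(-23)*2535/(16*75) = -3*(-3887/240) = 3887/80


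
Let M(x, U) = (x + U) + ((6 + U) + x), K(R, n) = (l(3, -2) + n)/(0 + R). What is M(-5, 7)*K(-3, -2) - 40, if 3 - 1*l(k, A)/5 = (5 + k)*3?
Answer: 950/3 ≈ 316.67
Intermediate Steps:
l(k, A) = -60 - 15*k (l(k, A) = 15 - 5*(5 + k)*3 = 15 - 5*(15 + 3*k) = 15 + (-75 - 15*k) = -60 - 15*k)
K(R, n) = (-105 + n)/R (K(R, n) = ((-60 - 15*3) + n)/(0 + R) = ((-60 - 45) + n)/R = (-105 + n)/R)
M(x, U) = 6 + 2*U + 2*x (M(x, U) = (U + x) + (6 + U + x) = 6 + 2*U + 2*x)
M(-5, 7)*K(-3, -2) - 40 = (6 + 2*7 + 2*(-5))*((-105 - 2)/(-3)) - 40 = (6 + 14 - 10)*(-⅓*(-107)) - 40 = 10*(107/3) - 40 = 1070/3 - 40 = 950/3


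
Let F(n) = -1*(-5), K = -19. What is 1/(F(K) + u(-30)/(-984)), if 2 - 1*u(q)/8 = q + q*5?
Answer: 123/433 ≈ 0.28406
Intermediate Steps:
u(q) = 16 - 48*q (u(q) = 16 - 8*(q + q*5) = 16 - 8*(q + 5*q) = 16 - 48*q)
F(n) = 5
1/(F(K) + u(-30)/(-984)) = 1/(5 + (16 - 48*(-30))/(-984)) = 1/(5 + (16 + 1440)*(-1/984)) = 1/(5 + 1456*(-1/984)) = 1/(5 - 182/123) = 1/(433/123) = 123/433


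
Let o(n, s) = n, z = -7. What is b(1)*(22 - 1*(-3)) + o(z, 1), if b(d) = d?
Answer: 18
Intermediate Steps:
b(1)*(22 - 1*(-3)) + o(z, 1) = 1*(22 - 1*(-3)) - 7 = 1*(22 + 3) - 7 = 1*25 - 7 = 25 - 7 = 18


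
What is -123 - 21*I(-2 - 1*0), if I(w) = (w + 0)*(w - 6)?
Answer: -459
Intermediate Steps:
I(w) = w*(-6 + w)
-123 - 21*I(-2 - 1*0) = -123 - 21*(-2 - 1*0)*(-6 + (-2 - 1*0)) = -123 - 21*(-2 + 0)*(-6 + (-2 + 0)) = -123 - (-42)*(-6 - 2) = -123 - (-42)*(-8) = -123 - 21*16 = -123 - 336 = -459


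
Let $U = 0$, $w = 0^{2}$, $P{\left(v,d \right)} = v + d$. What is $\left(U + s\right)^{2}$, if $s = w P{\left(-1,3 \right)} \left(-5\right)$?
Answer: $0$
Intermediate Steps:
$P{\left(v,d \right)} = d + v$
$w = 0$
$s = 0$ ($s = 0 \left(3 - 1\right) \left(-5\right) = 0 \cdot 2 \left(-5\right) = 0 \left(-5\right) = 0$)
$\left(U + s\right)^{2} = \left(0 + 0\right)^{2} = 0^{2} = 0$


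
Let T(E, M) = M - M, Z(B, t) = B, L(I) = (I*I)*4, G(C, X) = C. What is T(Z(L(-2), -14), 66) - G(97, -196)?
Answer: -97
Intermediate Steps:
L(I) = 4*I² (L(I) = I²*4 = 4*I²)
T(E, M) = 0
T(Z(L(-2), -14), 66) - G(97, -196) = 0 - 1*97 = 0 - 97 = -97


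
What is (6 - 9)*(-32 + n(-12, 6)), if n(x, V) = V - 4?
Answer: 90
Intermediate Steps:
n(x, V) = -4 + V
(6 - 9)*(-32 + n(-12, 6)) = (6 - 9)*(-32 + (-4 + 6)) = -3*(-32 + 2) = -3*(-30) = 90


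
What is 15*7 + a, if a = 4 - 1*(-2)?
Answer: 111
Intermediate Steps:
a = 6 (a = 4 + 2 = 6)
15*7 + a = 15*7 + 6 = 105 + 6 = 111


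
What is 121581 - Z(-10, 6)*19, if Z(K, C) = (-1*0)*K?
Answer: 121581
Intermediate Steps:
Z(K, C) = 0 (Z(K, C) = 0*K = 0)
121581 - Z(-10, 6)*19 = 121581 - 0*19 = 121581 - 1*0 = 121581 + 0 = 121581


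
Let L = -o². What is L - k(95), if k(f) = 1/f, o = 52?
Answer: -256881/95 ≈ -2704.0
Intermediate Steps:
L = -2704 (L = -1*52² = -1*2704 = -2704)
L - k(95) = -2704 - 1/95 = -256881/95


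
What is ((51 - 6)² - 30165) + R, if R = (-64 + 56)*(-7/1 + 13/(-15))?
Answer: -421156/15 ≈ -28077.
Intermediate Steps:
R = 944/15 (R = -8*(-7*1 + 13*(-1/15)) = -8*(-7 - 13/15) = -8*(-118/15) = 944/15 ≈ 62.933)
((51 - 6)² - 30165) + R = ((51 - 6)² - 30165) + 944/15 = (45² - 30165) + 944/15 = (2025 - 30165) + 944/15 = -28140 + 944/15 = -421156/15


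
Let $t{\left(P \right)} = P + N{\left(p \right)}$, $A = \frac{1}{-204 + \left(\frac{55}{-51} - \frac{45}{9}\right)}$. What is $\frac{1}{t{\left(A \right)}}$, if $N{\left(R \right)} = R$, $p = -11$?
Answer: $- \frac{10714}{117905} \approx -0.09087$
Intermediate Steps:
$A = - \frac{51}{10714}$ ($A = \frac{1}{-204 + \left(55 \left(- \frac{1}{51}\right) - 5\right)} = \frac{1}{-204 - \frac{310}{51}} = \frac{1}{- \frac{10714}{51}} = - \frac{51}{10714} \approx -0.0047601$)
$t{\left(P \right)} = -11 + P$ ($t{\left(P \right)} = P - 11 = -11 + P$)
$\frac{1}{t{\left(A \right)}} = \frac{1}{-11 - \frac{51}{10714}} = \frac{1}{- \frac{117905}{10714}} = - \frac{10714}{117905}$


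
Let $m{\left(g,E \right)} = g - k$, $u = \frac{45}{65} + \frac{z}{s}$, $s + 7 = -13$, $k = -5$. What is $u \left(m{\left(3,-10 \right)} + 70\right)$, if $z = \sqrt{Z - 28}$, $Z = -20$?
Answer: $54 - \frac{78 i \sqrt{3}}{5} \approx 54.0 - 27.02 i$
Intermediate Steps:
$s = -20$ ($s = -7 - 13 = -20$)
$z = 4 i \sqrt{3}$ ($z = \sqrt{-20 - 28} = \sqrt{-48} = 4 i \sqrt{3} \approx 6.9282 i$)
$u = \frac{9}{13} - \frac{i \sqrt{3}}{5}$ ($u = \frac{45}{65} + \frac{4 i \sqrt{3}}{-20} = 45 \cdot \frac{1}{65} + 4 i \sqrt{3} \left(- \frac{1}{20}\right) = \frac{9}{13} - \frac{i \sqrt{3}}{5} \approx 0.69231 - 0.34641 i$)
$m{\left(g,E \right)} = 5 + g$ ($m{\left(g,E \right)} = g - -5 = g + 5 = 5 + g$)
$u \left(m{\left(3,-10 \right)} + 70\right) = \left(\frac{9}{13} - \frac{i \sqrt{3}}{5}\right) \left(\left(5 + 3\right) + 70\right) = \left(\frac{9}{13} - \frac{i \sqrt{3}}{5}\right) \left(8 + 70\right) = \left(\frac{9}{13} - \frac{i \sqrt{3}}{5}\right) 78 = 54 - \frac{78 i \sqrt{3}}{5}$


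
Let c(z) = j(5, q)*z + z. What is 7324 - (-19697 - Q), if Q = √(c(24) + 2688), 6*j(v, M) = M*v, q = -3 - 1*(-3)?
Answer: 27021 + 2*√678 ≈ 27073.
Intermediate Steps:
q = 0 (q = -3 + 3 = 0)
j(v, M) = M*v/6 (j(v, M) = (M*v)/6 = M*v/6)
c(z) = z (c(z) = ((⅙)*0*5)*z + z = 0*z + z = 0 + z = z)
Q = 2*√678 (Q = √(24 + 2688) = √2712 = 2*√678 ≈ 52.077)
7324 - (-19697 - Q) = 7324 - (-19697 - 2*√678) = 7324 + (19697 + 2*√678) = 27021 + 2*√678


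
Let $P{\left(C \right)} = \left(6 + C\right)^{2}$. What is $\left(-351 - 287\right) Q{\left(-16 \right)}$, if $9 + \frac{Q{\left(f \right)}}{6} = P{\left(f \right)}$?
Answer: $-348348$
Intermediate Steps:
$Q{\left(f \right)} = -54 + 6 \left(6 + f\right)^{2}$
$\left(-351 - 287\right) Q{\left(-16 \right)} = \left(-351 - 287\right) \left(-54 + 6 \left(6 - 16\right)^{2}\right) = - 638 \left(-54 + 6 \left(-10\right)^{2}\right) = - 638 \left(-54 + 6 \cdot 100\right) = - 638 \left(-54 + 600\right) = \left(-638\right) 546 = -348348$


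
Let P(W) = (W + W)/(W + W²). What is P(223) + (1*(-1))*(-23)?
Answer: 2577/112 ≈ 23.009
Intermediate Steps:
P(W) = 2*W/(W + W²) (P(W) = (2*W)/(W + W²) = 2*W/(W + W²))
P(223) + (1*(-1))*(-23) = 2/(1 + 223) + (1*(-1))*(-23) = 2/224 - 1*(-23) = 2*(1/224) + 23 = 1/112 + 23 = 2577/112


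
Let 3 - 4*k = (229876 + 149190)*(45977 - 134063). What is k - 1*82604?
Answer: 33390077263/4 ≈ 8.3475e+9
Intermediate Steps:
k = 33390407679/4 (k = ¾ - (229876 + 149190)*(45977 - 134063)/4 = ¾ - 189533*(-88086)/2 = ¾ - ¼*(-33390407676) = ¾ + 8347601919 = 33390407679/4 ≈ 8.3476e+9)
k - 1*82604 = 33390407679/4 - 1*82604 = 33390407679/4 - 82604 = 33390077263/4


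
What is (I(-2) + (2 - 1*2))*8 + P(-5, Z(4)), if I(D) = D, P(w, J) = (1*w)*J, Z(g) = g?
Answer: -36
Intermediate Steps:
P(w, J) = J*w (P(w, J) = w*J = J*w)
(I(-2) + (2 - 1*2))*8 + P(-5, Z(4)) = (-2 + (2 - 1*2))*8 + 4*(-5) = (-2 + (2 - 2))*8 - 20 = (-2 + 0)*8 - 20 = -2*8 - 20 = -16 - 20 = -36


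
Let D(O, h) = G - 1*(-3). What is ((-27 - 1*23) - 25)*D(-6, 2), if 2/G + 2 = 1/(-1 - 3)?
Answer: -475/3 ≈ -158.33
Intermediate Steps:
G = -8/9 (G = 2/(-2 + 1/(-1 - 3)) = 2/(-2 + 1/(-4)) = 2/(-2 - ¼) = 2/(-9/4) = 2*(-4/9) = -8/9 ≈ -0.88889)
D(O, h) = 19/9 (D(O, h) = -8/9 - 1*(-3) = -8/9 + 3 = 19/9)
((-27 - 1*23) - 25)*D(-6, 2) = ((-27 - 1*23) - 25)*(19/9) = ((-27 - 23) - 25)*(19/9) = (-50 - 25)*(19/9) = -75*19/9 = -475/3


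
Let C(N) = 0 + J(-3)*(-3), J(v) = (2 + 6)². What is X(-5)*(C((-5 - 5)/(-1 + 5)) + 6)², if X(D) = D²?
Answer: 864900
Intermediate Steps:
J(v) = 64 (J(v) = 8² = 64)
C(N) = -192 (C(N) = 0 + 64*(-3) = 0 - 192 = -192)
X(-5)*(C((-5 - 5)/(-1 + 5)) + 6)² = (-5)²*(-192 + 6)² = 25*(-186)² = 25*34596 = 864900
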